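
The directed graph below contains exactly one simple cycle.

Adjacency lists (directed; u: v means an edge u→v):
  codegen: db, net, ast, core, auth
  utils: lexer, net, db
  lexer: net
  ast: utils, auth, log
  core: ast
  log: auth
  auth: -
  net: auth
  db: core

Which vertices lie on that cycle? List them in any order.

db, ast, core, utils

DFS with gray/black marking from ast:
ast gray
  utils gray
    lexer gray
      net gray
        auth gray
        auth black
      net black
    lexer black
    utils→net: net black — skip
    db gray
      core gray
        core→ast: ast is gray → back edge
Back edge closes the cycle ast → utils → db → core → ast; its vertices are {db, ast, core, utils}.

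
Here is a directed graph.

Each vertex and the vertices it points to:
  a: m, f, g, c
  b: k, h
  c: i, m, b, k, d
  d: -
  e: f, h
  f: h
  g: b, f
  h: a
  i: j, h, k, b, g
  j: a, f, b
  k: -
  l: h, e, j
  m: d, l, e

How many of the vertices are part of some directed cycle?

A vertex is on a directed cycle iff it belongs to a strongly connected component of size ≥ 2 (or has a self-loop).
The vertices on cycles are {a, b, c, e, f, g, h, i, j, l, m} — 11 in total.

11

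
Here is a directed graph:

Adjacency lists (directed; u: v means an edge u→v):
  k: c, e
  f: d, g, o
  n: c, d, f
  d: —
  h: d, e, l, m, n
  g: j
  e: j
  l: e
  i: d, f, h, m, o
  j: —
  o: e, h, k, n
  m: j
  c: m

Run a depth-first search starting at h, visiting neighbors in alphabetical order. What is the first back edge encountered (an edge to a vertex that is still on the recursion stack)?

DFS from h (visiting neighbors in alphabetical order); mark gray on enter, black on exit:
h gray
  d gray
  d black
  e gray
    j gray
    j black
  e black
  l gray
    l→e: e black — skip
  l black
  m gray
    m→j: j black — skip
  m black
  n gray
    c gray
      c→m: m black — skip
    c black
    n→d: d black — skip
    f gray
      f→d: d black — skip
      g gray
        g→j: j black — skip
      g black
      o gray
        o→e: e black — skip
        o→h: h is gray → back edge
First back edge: o → h.

o->h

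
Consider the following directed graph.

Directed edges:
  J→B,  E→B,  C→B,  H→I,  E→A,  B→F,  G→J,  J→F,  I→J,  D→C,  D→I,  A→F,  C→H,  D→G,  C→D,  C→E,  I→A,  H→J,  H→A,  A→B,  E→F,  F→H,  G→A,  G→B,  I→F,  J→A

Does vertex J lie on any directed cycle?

Yes

J is on a cycle iff J can reach itself via ≥1 edge.
J → F → H → J — yes.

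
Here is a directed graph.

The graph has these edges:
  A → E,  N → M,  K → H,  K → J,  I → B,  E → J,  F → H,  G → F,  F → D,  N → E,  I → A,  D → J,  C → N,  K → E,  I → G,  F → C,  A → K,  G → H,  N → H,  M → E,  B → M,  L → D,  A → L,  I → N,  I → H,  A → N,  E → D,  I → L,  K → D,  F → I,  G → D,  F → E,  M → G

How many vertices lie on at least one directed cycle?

A vertex is on a directed cycle iff it belongs to a strongly connected component of size ≥ 2 (or has a self-loop).
The vertices on cycles are {A, B, C, F, G, I, M, N} — 8 in total.

8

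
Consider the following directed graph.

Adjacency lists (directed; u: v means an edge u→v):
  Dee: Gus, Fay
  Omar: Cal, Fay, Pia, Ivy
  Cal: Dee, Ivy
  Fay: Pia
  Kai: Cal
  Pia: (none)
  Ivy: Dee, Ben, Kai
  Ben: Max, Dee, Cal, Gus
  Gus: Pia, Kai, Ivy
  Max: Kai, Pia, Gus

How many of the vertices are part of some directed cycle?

7

A vertex is on a directed cycle iff it belongs to a strongly connected component of size ≥ 2 (or has a self-loop).
The vertices on cycles are {Ben, Cal, Dee, Gus, Ivy, Kai, Max} — 7 in total.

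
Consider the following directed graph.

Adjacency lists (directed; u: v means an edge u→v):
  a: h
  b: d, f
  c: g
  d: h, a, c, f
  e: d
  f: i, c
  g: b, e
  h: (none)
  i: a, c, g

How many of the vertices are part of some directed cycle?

A vertex is on a directed cycle iff it belongs to a strongly connected component of size ≥ 2 (or has a self-loop).
The vertices on cycles are {b, c, d, e, f, g, i} — 7 in total.

7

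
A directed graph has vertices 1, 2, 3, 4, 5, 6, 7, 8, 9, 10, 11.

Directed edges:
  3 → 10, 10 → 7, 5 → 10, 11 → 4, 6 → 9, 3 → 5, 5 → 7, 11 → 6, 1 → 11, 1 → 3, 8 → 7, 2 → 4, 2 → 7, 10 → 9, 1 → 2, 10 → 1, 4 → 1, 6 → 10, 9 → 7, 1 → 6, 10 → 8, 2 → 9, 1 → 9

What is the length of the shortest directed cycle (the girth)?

For each vertex v, BFS finds the shortest path from v back to v.
The shortest such closed walk is 1 → 2 → 4 → 1, length 3.

3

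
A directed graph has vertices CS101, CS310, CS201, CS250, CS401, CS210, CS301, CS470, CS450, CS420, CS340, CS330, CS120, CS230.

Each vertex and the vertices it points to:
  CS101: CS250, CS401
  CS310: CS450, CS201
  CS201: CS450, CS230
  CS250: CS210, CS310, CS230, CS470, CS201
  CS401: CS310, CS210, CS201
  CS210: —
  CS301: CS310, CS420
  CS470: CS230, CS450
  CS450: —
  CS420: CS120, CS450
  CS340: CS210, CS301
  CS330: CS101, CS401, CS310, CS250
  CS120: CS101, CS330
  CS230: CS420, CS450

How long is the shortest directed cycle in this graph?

5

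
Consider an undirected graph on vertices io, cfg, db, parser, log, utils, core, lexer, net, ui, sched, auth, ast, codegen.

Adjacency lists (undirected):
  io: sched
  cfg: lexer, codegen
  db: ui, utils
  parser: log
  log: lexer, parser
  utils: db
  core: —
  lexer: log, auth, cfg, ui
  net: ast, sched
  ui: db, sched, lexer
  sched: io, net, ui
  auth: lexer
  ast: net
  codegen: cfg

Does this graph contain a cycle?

No

DFS, tracking each vertex's parent; an edge to a visited non-parent vertex closes a cycle.
Start from codegen:
visit codegen (parent –)
  visit cfg (parent codegen)
    visit lexer (parent cfg)
      visit log (parent lexer)
        log–lexer: parent, skip
        visit parser (parent log)
          parser–log: parent, skip
      visit auth (parent lexer)
        auth–lexer: parent, skip
      lexer–cfg: parent, skip
      visit ui (parent lexer)
        visit db (parent ui)
          db–ui: parent, skip
          visit utils (parent db)
            utils–db: parent, skip
        visit sched (parent ui)
          visit io (parent sched)
            io–sched: parent, skip
          visit net (parent sched)
            visit ast (parent net)
              ast–net: parent, skip
            net–sched: parent, skip
          sched–ui: parent, skip
        ui–lexer: parent, skip
    cfg–codegen: parent, skip
visit core (parent –)
No non-parent visited neighbor found — the graph is a forest.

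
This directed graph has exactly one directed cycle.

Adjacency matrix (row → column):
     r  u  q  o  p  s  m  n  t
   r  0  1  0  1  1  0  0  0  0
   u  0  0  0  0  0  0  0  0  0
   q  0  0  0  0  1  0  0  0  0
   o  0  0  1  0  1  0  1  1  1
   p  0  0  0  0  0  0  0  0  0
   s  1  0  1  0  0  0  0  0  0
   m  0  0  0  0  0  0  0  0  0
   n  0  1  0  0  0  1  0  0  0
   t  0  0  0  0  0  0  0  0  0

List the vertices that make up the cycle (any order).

DFS with gray/black marking from o:
o gray
  n gray
    s gray
      q gray
        p gray
        p black
      q black
      r gray
        r→o: o is gray → back edge
Back edge closes the cycle o → n → s → r → o; its vertices are {n, o, r, s}.

n, o, r, s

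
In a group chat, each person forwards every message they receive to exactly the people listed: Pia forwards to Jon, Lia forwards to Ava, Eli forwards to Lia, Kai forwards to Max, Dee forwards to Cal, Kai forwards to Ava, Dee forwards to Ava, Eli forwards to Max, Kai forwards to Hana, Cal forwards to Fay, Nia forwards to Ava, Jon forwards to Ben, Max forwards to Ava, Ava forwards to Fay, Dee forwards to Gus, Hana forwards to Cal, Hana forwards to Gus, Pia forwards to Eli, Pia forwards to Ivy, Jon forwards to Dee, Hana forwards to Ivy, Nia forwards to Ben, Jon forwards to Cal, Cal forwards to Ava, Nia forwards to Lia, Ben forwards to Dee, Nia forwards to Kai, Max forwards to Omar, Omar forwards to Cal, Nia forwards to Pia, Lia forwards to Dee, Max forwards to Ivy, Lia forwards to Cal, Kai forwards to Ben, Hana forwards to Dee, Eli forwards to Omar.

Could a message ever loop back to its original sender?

No

DFS with white/gray/black marking, starting from Max:
Max gray
  Ivy gray
  Ivy black
  Ava gray
    Fay gray
    Fay black
  Ava black
  Omar gray
    Cal gray
      Cal→Fay: Fay black — skip
      Cal→Ava: Ava black — skip
    Cal black
  Omar black
Max black
Dee gray
  Gus gray
  Gus black
  Dee→Cal: Cal black — skip
  Dee→Ava: Ava black — skip
Dee black
Ben gray
  Ben→Dee: Dee black — skip
Ben black
Hana gray
  Hana→Dee: Dee black — skip
  Hana→Gus: Gus black — skip
  Hana→Cal: Cal black — skip
  Hana→Ivy: Ivy black — skip
Hana black
Nia gray
  Pia gray
    Pia→Ivy: Ivy black — skip
    Jon gray
      Jon→Ben: Ben black — skip
      Jon→Cal: Cal black — skip
      Jon→Dee: Dee black — skip
    Jon black
    Eli gray
      Eli→Omar: Omar black — skip
      Lia gray
        Lia→Ava: Ava black — skip
        Lia→Dee: Dee black — skip
        Lia→Cal: Cal black — skip
      Lia black
      Eli→Max: Max black — skip
    Eli black
  Pia black
  Kai gray
    Kai→Max: Max black — skip
    Kai→Hana: Hana black — skip
    Kai→Ben: Ben black — skip
    Kai→Ava: Ava black — skip
  Kai black
  Nia→Ava: Ava black — skip
  Nia→Ben: Ben black — skip
  Nia→Lia: Lia black — skip
Nia black
Every edge goes to a white or black vertex — no back edge, so the graph is acyclic.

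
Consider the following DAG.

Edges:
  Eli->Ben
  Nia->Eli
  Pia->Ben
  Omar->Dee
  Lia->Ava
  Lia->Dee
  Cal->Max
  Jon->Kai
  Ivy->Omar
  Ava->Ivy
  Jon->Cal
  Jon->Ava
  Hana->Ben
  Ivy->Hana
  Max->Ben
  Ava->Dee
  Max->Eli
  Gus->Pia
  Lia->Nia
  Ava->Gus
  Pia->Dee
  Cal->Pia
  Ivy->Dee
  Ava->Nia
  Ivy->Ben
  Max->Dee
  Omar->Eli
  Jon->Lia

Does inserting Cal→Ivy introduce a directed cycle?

Adding Cal→Ivy creates a cycle iff Ivy can already reach Cal.
Explore from Ivy: no path reaches Cal. The graph stays acyclic.

No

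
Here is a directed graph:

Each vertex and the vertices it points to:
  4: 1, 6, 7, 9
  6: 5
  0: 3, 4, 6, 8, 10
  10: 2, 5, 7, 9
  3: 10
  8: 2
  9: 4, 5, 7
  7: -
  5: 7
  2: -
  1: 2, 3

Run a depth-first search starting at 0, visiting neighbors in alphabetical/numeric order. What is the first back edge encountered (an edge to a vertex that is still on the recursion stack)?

DFS from 0 (visiting neighbors in alphabetical/numeric order); mark gray on enter, black on exit:
0 gray
  3 gray
    10 gray
      2 gray
      2 black
      5 gray
        7 gray
        7 black
      5 black
      10→7: 7 black — skip
      9 gray
        4 gray
          1 gray
            1→2: 2 black — skip
            1→3: 3 is gray → back edge
First back edge: 1 → 3.

1->3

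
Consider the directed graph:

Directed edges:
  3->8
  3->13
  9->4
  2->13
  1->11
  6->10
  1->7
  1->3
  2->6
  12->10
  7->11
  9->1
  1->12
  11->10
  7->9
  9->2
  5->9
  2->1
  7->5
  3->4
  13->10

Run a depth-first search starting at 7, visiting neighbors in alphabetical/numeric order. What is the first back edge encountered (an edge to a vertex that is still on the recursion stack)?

DFS from 7 (visiting neighbors in alphabetical/numeric order); mark gray on enter, black on exit:
7 gray
  5 gray
    9 gray
      1 gray
        3 gray
          4 gray
          4 black
          8 gray
          8 black
          13 gray
            10 gray
            10 black
          13 black
        3 black
        1→7: 7 is gray → back edge
First back edge: 1 → 7.

1→7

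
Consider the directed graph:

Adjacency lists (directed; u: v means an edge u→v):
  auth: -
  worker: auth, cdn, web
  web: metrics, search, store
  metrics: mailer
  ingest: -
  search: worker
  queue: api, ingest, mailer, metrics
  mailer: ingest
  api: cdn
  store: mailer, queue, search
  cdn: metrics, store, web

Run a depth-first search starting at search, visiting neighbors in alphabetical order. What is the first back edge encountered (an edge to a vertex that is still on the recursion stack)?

DFS from search (visiting neighbors in alphabetical order); mark gray on enter, black on exit:
search gray
  worker gray
    auth gray
    auth black
    cdn gray
      metrics gray
        mailer gray
          ingest gray
          ingest black
        mailer black
      metrics black
      store gray
        store→mailer: mailer black — skip
        queue gray
          api gray
            api→cdn: cdn is gray → back edge
First back edge: api → cdn.

api->cdn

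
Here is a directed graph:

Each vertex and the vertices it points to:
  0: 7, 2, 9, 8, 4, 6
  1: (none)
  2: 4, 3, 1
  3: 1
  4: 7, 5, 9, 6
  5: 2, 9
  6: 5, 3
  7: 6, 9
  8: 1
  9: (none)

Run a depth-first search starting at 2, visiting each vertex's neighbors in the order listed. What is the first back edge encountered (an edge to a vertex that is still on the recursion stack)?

5→2

DFS from 2 (visiting each vertex's neighbors in the order listed); mark gray on enter, black on exit:
2 gray
  4 gray
    7 gray
      6 gray
        5 gray
          5→2: 2 is gray → back edge
First back edge: 5 → 2.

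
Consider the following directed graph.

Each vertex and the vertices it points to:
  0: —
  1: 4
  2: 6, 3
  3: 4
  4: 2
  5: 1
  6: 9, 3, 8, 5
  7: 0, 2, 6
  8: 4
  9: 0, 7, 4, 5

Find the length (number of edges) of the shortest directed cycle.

For each vertex v, BFS finds the shortest path from v back to v.
The shortest such closed walk is 7 → 6 → 9 → 7, length 3.

3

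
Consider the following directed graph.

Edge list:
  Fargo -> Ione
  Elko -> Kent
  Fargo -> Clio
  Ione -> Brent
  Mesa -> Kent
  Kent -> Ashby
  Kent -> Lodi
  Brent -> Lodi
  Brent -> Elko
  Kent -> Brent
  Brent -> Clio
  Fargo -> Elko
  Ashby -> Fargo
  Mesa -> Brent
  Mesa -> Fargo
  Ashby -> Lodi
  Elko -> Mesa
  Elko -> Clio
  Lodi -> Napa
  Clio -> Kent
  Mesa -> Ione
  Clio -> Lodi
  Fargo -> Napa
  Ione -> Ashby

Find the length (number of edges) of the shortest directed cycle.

For each vertex v, BFS finds the shortest path from v back to v.
The shortest such closed walk is Elko → Mesa → Fargo → Elko, length 3.

3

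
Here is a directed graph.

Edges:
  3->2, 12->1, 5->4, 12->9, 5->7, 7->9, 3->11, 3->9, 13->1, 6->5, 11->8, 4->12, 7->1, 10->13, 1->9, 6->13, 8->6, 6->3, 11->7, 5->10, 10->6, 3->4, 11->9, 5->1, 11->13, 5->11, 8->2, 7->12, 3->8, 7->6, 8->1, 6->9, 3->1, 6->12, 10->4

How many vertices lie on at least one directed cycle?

7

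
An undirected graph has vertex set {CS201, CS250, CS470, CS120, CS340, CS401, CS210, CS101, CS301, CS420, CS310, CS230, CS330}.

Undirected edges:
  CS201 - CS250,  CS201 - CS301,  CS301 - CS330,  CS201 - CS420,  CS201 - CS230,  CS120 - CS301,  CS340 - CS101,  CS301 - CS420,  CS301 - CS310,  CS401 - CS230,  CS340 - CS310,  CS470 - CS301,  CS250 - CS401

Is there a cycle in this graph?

DFS, tracking each vertex's parent; an edge to a visited non-parent vertex closes a cycle.
Start from CS310:
visit CS310 (parent –)
  visit CS301 (parent CS310)
    visit CS420 (parent CS301)
      visit CS201 (parent CS420)
        visit CS250 (parent CS201)
          visit CS401 (parent CS250)
            visit CS230 (parent CS401)
              CS230–CS201: CS201 visited and ≠ parent → cycle
Cycle: CS201 – CS250 – CS401 – CS230 – CS201.

Yes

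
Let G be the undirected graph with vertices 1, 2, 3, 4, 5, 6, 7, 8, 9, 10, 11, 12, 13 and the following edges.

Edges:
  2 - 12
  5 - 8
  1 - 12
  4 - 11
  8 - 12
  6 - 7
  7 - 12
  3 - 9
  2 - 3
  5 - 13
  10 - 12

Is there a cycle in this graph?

DFS, tracking each vertex's parent; an edge to a visited non-parent vertex closes a cycle.
Start from 10:
visit 10 (parent –)
  visit 12 (parent 10)
    12–10: parent, skip
    visit 8 (parent 12)
      visit 5 (parent 8)
        5–8: parent, skip
        visit 13 (parent 5)
          13–5: parent, skip
      8–12: parent, skip
    visit 1 (parent 12)
      1–12: parent, skip
    visit 7 (parent 12)
      7–12: parent, skip
      visit 6 (parent 7)
        6–7: parent, skip
    visit 2 (parent 12)
      2–12: parent, skip
      visit 3 (parent 2)
        visit 9 (parent 3)
          9–3: parent, skip
        3–2: parent, skip
visit 4 (parent –)
  visit 11 (parent 4)
    11–4: parent, skip
No non-parent visited neighbor found — the graph is a forest.

No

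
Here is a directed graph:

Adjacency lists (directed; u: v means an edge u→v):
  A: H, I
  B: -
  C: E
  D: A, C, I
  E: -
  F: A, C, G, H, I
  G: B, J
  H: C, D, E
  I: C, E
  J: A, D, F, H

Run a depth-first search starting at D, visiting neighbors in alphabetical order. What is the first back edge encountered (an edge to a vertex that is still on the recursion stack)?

DFS from D (visiting neighbors in alphabetical order); mark gray on enter, black on exit:
D gray
  A gray
    H gray
      C gray
        E gray
        E black
      C black
      H→D: D is gray → back edge
First back edge: H → D.

H→D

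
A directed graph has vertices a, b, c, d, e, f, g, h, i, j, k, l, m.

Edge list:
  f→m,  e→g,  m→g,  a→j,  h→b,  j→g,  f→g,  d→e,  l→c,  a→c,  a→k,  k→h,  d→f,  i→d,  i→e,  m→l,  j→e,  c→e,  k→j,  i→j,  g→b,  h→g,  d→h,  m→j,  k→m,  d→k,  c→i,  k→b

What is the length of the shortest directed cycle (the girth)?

For each vertex v, BFS finds the shortest path from v back to v.
The shortest such closed walk is c → i → d → f → m → l → c, length 6.

6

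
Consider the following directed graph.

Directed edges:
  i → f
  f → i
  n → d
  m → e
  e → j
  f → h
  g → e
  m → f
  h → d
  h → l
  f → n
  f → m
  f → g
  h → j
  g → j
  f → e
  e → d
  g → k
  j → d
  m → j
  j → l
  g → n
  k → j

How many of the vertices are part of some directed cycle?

3

A vertex is on a directed cycle iff it belongs to a strongly connected component of size ≥ 2 (or has a self-loop).
The vertices on cycles are {f, i, m} — 3 in total.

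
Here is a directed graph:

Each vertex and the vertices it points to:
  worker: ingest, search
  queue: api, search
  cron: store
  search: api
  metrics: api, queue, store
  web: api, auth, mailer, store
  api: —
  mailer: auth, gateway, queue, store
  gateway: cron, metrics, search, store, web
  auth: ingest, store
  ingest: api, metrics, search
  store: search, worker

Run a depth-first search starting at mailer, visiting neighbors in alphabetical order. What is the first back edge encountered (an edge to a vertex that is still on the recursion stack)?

worker->ingest

DFS from mailer (visiting neighbors in alphabetical order); mark gray on enter, black on exit:
mailer gray
  auth gray
    ingest gray
      api gray
      api black
      metrics gray
        metrics→api: api black — skip
        queue gray
          queue→api: api black — skip
          search gray
            search→api: api black — skip
          search black
        queue black
        store gray
          store→search: search black — skip
          worker gray
            worker→ingest: ingest is gray → back edge
First back edge: worker → ingest.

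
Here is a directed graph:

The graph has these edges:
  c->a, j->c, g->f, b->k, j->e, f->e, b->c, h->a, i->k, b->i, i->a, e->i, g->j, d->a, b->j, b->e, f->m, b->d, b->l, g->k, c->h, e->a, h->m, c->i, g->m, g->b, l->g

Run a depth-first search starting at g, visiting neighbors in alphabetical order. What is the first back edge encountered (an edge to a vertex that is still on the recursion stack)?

l→g

DFS from g (visiting neighbors in alphabetical order); mark gray on enter, black on exit:
g gray
  b gray
    c gray
      a gray
      a black
      h gray
        h→a: a black — skip
        m gray
        m black
      h black
      i gray
        i→a: a black — skip
        k gray
        k black
      i black
    c black
    d gray
      d→a: a black — skip
    d black
    e gray
      e→a: a black — skip
      e→i: i black — skip
    e black
    b→i: i black — skip
    j gray
      j→c: c black — skip
      j→e: e black — skip
    j black
    b→k: k black — skip
    l gray
      l→g: g is gray → back edge
First back edge: l → g.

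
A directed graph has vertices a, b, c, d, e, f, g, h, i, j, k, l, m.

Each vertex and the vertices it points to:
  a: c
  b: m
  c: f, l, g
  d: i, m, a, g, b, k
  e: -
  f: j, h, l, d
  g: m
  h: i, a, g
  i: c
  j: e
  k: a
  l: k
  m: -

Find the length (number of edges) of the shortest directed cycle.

4

For each vertex v, BFS finds the shortest path from v back to v.
The shortest such closed walk is f → d → i → c → f, length 4.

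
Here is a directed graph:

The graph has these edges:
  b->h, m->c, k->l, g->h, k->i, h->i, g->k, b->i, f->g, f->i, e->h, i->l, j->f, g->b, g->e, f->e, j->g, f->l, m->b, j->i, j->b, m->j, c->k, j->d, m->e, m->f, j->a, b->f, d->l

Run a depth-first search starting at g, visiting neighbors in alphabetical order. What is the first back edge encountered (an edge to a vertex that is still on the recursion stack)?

DFS from g (visiting neighbors in alphabetical order); mark gray on enter, black on exit:
g gray
  b gray
    f gray
      e gray
        h gray
          i gray
            l gray
            l black
          i black
        h black
      e black
      f→g: g is gray → back edge
First back edge: f → g.

f->g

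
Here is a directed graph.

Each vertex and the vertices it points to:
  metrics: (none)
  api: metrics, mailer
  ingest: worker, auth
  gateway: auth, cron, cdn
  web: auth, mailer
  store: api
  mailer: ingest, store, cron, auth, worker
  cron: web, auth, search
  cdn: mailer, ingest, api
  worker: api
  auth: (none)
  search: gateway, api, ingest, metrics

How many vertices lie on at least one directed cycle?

10

A vertex is on a directed cycle iff it belongs to a strongly connected component of size ≥ 2 (or has a self-loop).
The vertices on cycles are {api, cdn, web, cron, store, ingest, mailer, search, worker, gateway} — 10 in total.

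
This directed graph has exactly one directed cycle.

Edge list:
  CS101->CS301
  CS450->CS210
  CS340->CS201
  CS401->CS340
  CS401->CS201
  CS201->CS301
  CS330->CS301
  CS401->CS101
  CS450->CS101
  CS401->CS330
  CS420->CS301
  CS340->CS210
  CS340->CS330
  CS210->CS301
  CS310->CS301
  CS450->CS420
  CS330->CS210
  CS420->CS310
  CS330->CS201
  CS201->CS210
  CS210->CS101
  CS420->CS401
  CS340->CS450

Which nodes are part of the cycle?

DFS with gray/black marking from CS401:
CS401 gray
  CS340 gray
    CS201 gray
      CS210 gray
        CS301 gray
        CS301 black
        CS101 gray
          CS101→CS301: CS301 black — skip
        CS101 black
      CS210 black
      CS201→CS301: CS301 black — skip
    CS201 black
    CS340→CS210: CS210 black — skip
    CS450 gray
      CS420 gray
        CS420→CS401: CS401 is gray → back edge
Back edge closes the cycle CS401 → CS340 → CS450 → CS420 → CS401; its vertices are {CS340, CS401, CS420, CS450}.

CS340, CS401, CS420, CS450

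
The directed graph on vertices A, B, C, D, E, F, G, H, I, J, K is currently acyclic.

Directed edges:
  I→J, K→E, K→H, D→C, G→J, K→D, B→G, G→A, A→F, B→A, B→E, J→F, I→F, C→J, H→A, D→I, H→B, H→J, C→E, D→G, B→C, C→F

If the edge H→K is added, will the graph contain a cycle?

Yes

Adding H→K creates a cycle iff K can already reach H.
Path from K: K → H.
So K → … → H → K is a cycle.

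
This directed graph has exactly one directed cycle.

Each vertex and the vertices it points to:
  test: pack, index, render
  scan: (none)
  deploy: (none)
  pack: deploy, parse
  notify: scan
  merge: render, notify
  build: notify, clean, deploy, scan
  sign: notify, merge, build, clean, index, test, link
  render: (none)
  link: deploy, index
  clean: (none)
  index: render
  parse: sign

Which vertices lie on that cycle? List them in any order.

DFS with gray/black marking from sign:
sign gray
  notify gray
    scan gray
    scan black
  notify black
  merge gray
    render gray
    render black
    merge→notify: notify black — skip
  merge black
  build gray
    build→notify: notify black — skip
    clean gray
    clean black
    deploy gray
    deploy black
    build→scan: scan black — skip
  build black
  sign→clean: clean black — skip
  index gray
    index→render: render black — skip
  index black
  test gray
    pack gray
      pack→deploy: deploy black — skip
      parse gray
        parse→sign: sign is gray → back edge
Back edge closes the cycle sign → test → pack → parse → sign; its vertices are {pack, sign, test, parse}.

pack, sign, test, parse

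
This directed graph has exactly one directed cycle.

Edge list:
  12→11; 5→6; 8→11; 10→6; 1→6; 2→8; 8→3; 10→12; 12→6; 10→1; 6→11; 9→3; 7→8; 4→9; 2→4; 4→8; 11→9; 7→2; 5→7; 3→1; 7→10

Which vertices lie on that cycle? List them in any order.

1, 3, 6, 9, 11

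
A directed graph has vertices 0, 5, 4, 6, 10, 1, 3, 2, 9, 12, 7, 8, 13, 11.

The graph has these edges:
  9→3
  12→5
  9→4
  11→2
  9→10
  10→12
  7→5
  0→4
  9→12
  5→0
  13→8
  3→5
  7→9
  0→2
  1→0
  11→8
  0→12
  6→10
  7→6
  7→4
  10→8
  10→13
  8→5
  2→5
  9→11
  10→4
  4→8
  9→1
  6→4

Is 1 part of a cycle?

No

1 lies on a cycle iff there is a path from 1 back to itself.
Exploring from 1, it never reaches itself; equivalently, its strongly connected component is a singleton.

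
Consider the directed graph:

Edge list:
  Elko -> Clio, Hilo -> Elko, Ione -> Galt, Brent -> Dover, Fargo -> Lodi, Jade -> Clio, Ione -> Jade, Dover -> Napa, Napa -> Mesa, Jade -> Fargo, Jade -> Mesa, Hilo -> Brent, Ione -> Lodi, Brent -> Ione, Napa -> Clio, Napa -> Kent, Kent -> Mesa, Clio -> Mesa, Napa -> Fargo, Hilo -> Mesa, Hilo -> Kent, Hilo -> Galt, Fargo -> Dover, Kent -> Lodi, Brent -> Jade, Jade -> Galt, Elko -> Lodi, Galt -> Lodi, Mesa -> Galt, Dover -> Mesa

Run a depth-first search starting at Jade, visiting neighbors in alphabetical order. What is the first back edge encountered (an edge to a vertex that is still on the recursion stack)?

DFS from Jade (visiting neighbors in alphabetical order); mark gray on enter, black on exit:
Jade gray
  Clio gray
    Mesa gray
      Galt gray
        Lodi gray
        Lodi black
      Galt black
    Mesa black
  Clio black
  Fargo gray
    Dover gray
      Dover→Mesa: Mesa black — skip
      Napa gray
        Napa→Clio: Clio black — skip
        Napa→Fargo: Fargo is gray → back edge
First back edge: Napa → Fargo.

Napa->Fargo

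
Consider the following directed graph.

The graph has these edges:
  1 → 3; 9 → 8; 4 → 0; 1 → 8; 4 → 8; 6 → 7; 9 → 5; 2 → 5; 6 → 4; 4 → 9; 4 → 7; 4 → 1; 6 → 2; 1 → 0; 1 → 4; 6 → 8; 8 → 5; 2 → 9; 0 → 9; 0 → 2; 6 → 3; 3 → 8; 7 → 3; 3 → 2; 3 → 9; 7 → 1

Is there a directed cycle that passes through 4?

4 is on a cycle iff 4 can reach itself via ≥1 edge.
4 → 1 → 4 — yes.

Yes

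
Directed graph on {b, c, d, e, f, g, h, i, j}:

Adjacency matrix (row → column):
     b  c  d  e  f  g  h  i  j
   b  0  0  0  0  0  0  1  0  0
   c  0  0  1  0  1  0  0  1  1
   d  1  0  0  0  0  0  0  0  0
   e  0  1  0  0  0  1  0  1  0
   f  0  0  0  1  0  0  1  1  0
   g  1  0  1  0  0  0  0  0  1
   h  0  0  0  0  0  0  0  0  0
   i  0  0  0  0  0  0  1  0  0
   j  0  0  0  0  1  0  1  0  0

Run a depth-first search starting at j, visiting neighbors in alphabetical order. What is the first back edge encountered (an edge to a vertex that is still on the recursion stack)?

c->f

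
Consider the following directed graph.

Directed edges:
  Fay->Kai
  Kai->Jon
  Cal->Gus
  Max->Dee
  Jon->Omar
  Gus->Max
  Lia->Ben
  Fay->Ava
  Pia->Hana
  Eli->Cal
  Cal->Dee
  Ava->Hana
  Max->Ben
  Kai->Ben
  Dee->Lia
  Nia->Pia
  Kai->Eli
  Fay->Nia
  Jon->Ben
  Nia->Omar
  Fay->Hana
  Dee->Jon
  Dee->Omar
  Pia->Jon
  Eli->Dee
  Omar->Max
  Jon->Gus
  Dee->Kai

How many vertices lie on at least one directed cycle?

8

A vertex is on a directed cycle iff it belongs to a strongly connected component of size ≥ 2 (or has a self-loop).
The vertices on cycles are {Cal, Dee, Eli, Gus, Jon, Kai, Max, Omar} — 8 in total.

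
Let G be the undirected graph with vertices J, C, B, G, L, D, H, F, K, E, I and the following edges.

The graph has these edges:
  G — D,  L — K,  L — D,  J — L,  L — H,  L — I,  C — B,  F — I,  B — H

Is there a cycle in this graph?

No

DFS, tracking each vertex's parent; an edge to a visited non-parent vertex closes a cycle.
Start from E:
visit E (parent –)
visit J (parent –)
  visit L (parent J)
    L–J: parent, skip
    visit K (parent L)
      K–L: parent, skip
    visit I (parent L)
      I–L: parent, skip
      visit F (parent I)
        F–I: parent, skip
    visit H (parent L)
      visit B (parent H)
        B–H: parent, skip
        visit C (parent B)
          C–B: parent, skip
      H–L: parent, skip
    visit D (parent L)
      visit G (parent D)
        G–D: parent, skip
      D–L: parent, skip
No non-parent visited neighbor found — the graph is a forest.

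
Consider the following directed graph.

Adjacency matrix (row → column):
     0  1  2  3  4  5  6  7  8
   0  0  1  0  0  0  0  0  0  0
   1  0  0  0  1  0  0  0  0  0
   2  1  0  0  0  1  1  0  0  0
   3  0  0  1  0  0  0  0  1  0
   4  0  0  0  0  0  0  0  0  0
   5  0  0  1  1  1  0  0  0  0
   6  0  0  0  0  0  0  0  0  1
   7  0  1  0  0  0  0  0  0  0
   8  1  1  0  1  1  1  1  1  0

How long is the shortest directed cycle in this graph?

2

For each vertex v, BFS finds the shortest path from v back to v.
The shortest such closed walk is 8 → 6 → 8, length 2.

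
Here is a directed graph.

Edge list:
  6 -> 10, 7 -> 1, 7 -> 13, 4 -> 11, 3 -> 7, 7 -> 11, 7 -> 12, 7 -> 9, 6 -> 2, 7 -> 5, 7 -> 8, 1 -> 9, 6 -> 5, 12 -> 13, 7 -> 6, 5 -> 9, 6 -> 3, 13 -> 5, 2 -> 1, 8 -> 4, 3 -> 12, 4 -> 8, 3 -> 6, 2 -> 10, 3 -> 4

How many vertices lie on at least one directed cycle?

A vertex is on a directed cycle iff it belongs to a strongly connected component of size ≥ 2 (or has a self-loop).
The vertices on cycles are {3, 4, 6, 7, 8} — 5 in total.

5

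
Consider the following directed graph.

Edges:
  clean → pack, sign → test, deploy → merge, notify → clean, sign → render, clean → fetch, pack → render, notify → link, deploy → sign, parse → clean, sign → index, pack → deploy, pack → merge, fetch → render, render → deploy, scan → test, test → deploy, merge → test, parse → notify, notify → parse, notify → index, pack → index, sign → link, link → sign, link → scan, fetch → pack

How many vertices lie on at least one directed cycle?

9

A vertex is on a directed cycle iff it belongs to a strongly connected component of size ≥ 2 (or has a self-loop).
The vertices on cycles are {link, scan, sign, test, merge, parse, deploy, notify, render} — 9 in total.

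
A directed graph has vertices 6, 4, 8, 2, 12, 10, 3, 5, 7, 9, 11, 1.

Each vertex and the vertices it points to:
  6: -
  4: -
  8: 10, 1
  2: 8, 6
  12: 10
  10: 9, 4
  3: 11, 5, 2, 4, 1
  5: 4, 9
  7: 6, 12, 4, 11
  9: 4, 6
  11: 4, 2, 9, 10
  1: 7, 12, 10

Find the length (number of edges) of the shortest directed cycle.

5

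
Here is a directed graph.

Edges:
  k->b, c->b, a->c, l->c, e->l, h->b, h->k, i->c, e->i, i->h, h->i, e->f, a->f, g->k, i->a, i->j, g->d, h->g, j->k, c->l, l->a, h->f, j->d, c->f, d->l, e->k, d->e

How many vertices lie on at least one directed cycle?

9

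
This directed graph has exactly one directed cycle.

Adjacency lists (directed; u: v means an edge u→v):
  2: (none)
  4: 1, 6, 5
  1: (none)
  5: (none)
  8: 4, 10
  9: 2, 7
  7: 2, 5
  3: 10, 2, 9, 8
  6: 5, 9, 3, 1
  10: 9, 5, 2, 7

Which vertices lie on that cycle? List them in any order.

3, 4, 6, 8

DFS with gray/black marking from 4:
4 gray
  1 gray
  1 black
  6 gray
    5 gray
    5 black
    9 gray
      2 gray
      2 black
      7 gray
        7→2: 2 black — skip
        7→5: 5 black — skip
      7 black
    9 black
    3 gray
      10 gray
        10→9: 9 black — skip
        10→5: 5 black — skip
        10→2: 2 black — skip
        10→7: 7 black — skip
      10 black
      3→2: 2 black — skip
      3→9: 9 black — skip
      8 gray
        8→4: 4 is gray → back edge
Back edge closes the cycle 4 → 6 → 3 → 8 → 4; its vertices are {3, 4, 6, 8}.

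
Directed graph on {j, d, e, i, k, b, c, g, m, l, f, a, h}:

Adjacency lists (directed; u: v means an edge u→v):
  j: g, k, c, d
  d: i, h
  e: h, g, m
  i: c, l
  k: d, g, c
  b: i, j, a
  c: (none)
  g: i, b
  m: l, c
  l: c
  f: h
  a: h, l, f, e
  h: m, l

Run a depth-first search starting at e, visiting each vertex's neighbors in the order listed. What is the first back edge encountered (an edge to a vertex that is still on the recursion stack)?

j→g

DFS from e (visiting each vertex's neighbors in the order listed); mark gray on enter, black on exit:
e gray
  h gray
    m gray
      l gray
        c gray
        c black
      l black
      m→c: c black — skip
    m black
    h→l: l black — skip
  h black
  g gray
    i gray
      i→c: c black — skip
      i→l: l black — skip
    i black
    b gray
      b→i: i black — skip
      j gray
        j→g: g is gray → back edge
First back edge: j → g.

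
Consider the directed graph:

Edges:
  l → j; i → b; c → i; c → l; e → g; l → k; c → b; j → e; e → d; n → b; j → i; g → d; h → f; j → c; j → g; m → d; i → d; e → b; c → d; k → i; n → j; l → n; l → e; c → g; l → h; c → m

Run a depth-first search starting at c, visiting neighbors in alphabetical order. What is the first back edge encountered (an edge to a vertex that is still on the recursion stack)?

j->c

DFS from c (visiting neighbors in alphabetical order); mark gray on enter, black on exit:
c gray
  b gray
  b black
  d gray
  d black
  g gray
    g→d: d black — skip
  g black
  i gray
    i→b: b black — skip
    i→d: d black — skip
  i black
  l gray
    e gray
      e→b: b black — skip
      e→d: d black — skip
      e→g: g black — skip
    e black
    h gray
      f gray
      f black
    h black
    j gray
      j→c: c is gray → back edge
First back edge: j → c.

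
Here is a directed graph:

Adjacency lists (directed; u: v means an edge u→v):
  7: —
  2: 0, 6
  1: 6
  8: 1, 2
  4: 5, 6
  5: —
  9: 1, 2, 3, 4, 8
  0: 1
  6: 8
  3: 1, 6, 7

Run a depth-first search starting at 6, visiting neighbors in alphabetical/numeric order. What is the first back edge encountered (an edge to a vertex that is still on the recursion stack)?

1->6

DFS from 6 (visiting neighbors in alphabetical/numeric order); mark gray on enter, black on exit:
6 gray
  8 gray
    1 gray
      1→6: 6 is gray → back edge
First back edge: 1 → 6.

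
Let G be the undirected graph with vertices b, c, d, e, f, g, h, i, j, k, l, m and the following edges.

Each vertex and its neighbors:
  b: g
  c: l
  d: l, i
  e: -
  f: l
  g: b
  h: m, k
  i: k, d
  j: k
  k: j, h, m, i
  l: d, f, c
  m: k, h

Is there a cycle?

Yes

DFS, tracking each vertex's parent; an edge to a visited non-parent vertex closes a cycle.
Start from f:
visit f (parent –)
  visit l (parent f)
    visit d (parent l)
      d–l: parent, skip
      visit i (parent d)
        visit k (parent i)
          visit j (parent k)
            j–k: parent, skip
          visit h (parent k)
            visit m (parent h)
              m–k: k visited and ≠ parent → cycle
Cycle: k – h – m – k.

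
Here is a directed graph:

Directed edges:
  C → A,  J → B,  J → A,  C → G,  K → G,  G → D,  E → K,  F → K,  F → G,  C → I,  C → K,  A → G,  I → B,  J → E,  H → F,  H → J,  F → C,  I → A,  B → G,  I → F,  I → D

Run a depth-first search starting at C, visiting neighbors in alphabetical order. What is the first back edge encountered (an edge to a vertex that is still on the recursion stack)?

F->C

DFS from C (visiting neighbors in alphabetical order); mark gray on enter, black on exit:
C gray
  A gray
    G gray
      D gray
      D black
    G black
  A black
  C→G: G black — skip
  I gray
    I→A: A black — skip
    B gray
      B→G: G black — skip
    B black
    I→D: D black — skip
    F gray
      F→C: C is gray → back edge
First back edge: F → C.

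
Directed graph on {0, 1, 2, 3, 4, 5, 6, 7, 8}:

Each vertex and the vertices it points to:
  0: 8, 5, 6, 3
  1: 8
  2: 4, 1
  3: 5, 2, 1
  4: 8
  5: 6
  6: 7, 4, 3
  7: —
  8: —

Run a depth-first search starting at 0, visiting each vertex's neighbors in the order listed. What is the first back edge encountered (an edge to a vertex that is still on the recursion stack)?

3→5

DFS from 0 (visiting each vertex's neighbors in the order listed); mark gray on enter, black on exit:
0 gray
  8 gray
  8 black
  5 gray
    6 gray
      7 gray
      7 black
      4 gray
        4→8: 8 black — skip
      4 black
      3 gray
        3→5: 5 is gray → back edge
First back edge: 3 → 5.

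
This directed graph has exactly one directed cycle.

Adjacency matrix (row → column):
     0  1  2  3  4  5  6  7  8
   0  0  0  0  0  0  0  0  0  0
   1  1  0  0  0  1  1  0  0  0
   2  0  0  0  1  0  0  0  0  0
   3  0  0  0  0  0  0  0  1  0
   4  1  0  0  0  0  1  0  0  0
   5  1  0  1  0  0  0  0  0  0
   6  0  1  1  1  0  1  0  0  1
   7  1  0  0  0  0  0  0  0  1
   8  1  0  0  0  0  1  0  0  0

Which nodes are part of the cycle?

2, 3, 5, 7, 8

DFS with gray/black marking from 2:
2 gray
  3 gray
    7 gray
      0 gray
      0 black
      8 gray
        5 gray
          5→2: 2 is gray → back edge
Back edge closes the cycle 2 → 3 → 7 → 8 → 5 → 2; its vertices are {2, 3, 5, 7, 8}.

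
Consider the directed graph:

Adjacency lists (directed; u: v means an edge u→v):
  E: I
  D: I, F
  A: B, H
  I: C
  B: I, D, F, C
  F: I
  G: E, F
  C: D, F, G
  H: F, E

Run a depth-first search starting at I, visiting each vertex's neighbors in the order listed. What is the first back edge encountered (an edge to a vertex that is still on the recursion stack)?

D->I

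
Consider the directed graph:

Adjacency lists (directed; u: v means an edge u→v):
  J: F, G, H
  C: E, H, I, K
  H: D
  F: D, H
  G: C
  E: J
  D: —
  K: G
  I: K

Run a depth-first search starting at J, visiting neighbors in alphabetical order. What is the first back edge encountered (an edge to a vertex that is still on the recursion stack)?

DFS from J (visiting neighbors in alphabetical order); mark gray on enter, black on exit:
J gray
  F gray
    D gray
    D black
    H gray
      H→D: D black — skip
    H black
  F black
  G gray
    C gray
      E gray
        E→J: J is gray → back edge
First back edge: E → J.

E->J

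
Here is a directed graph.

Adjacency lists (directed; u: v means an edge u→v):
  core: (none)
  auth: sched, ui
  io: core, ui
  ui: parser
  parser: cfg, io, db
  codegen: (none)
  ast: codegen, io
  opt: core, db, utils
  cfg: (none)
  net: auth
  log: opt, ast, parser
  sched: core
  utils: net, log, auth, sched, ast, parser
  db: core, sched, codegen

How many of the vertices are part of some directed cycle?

6

A vertex is on a directed cycle iff it belongs to a strongly connected component of size ≥ 2 (or has a self-loop).
The vertices on cycles are {io, ui, log, opt, utils, parser} — 6 in total.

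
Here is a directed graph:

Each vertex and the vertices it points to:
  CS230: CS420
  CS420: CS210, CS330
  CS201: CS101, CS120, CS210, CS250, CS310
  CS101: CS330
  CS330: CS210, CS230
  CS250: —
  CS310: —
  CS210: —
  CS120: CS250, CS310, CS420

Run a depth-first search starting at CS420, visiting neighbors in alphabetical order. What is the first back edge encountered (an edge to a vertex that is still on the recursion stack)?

DFS from CS420 (visiting neighbors in alphabetical order); mark gray on enter, black on exit:
CS420 gray
  CS210 gray
  CS210 black
  CS330 gray
    CS330→CS210: CS210 black — skip
    CS230 gray
      CS230→CS420: CS420 is gray → back edge
First back edge: CS230 → CS420.

CS230→CS420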